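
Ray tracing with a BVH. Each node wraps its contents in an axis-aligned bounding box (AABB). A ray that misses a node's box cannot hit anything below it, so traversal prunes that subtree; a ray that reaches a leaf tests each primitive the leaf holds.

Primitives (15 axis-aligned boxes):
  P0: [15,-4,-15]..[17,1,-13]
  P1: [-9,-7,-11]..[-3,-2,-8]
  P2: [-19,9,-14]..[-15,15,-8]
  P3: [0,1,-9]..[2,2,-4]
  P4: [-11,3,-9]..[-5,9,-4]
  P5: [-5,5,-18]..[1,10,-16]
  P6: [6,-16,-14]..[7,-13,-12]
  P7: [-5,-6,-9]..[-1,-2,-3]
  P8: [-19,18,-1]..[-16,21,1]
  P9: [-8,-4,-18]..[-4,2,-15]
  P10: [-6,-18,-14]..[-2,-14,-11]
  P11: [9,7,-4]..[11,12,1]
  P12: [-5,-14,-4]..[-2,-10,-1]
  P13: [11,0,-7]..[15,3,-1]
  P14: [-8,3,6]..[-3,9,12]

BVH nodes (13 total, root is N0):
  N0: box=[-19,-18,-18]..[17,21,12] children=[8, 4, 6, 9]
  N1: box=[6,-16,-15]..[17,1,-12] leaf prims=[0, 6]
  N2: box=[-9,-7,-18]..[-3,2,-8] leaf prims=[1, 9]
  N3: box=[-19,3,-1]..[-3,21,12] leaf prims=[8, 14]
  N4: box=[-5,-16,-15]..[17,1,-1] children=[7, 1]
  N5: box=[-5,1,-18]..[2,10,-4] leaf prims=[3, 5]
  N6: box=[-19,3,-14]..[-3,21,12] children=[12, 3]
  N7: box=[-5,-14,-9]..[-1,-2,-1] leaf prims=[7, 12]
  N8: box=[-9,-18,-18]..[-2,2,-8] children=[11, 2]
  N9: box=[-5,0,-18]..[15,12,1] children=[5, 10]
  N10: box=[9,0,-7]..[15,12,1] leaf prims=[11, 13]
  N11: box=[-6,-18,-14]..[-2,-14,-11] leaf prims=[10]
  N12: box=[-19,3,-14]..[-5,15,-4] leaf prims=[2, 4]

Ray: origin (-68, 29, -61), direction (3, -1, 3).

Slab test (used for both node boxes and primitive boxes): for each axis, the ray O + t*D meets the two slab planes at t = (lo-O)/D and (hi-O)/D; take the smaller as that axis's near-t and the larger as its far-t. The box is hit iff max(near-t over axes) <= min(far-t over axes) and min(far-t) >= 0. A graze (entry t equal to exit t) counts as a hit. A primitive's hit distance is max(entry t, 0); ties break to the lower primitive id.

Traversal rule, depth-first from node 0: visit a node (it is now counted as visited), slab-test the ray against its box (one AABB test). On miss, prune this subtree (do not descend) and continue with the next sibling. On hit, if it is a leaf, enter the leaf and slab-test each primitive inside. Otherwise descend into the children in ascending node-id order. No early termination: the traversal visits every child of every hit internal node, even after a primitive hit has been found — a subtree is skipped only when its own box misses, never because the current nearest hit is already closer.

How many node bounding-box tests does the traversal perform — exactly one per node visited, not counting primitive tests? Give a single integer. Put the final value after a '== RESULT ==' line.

Traverse from the root:
N0 x:[49/3,85/3] y:[8,47] z:[43/3,73/3] -> hit [49/3,73/3], descend [4, 6, 8, 9]
  N4 x:[21,85/3] y:[28,45] z:[46/3,20] -> miss, prune
  N6 x:[49/3,65/3] y:[8,26] z:[47/3,73/3] -> hit [49/3,65/3], descend [3, 12]
    N3 x:[49/3,65/3] y:[8,26] z:[20,73/3] -> hit [20,65/3] leaf, test {P8(miss), P14(miss)}
    N12 x:[49/3,21] y:[14,26] z:[47/3,19] -> hit [49/3,19] leaf, test {P2@t=49/3, P4(miss)}
  N8 x:[59/3,22] y:[27,47] z:[43/3,53/3] -> miss, prune
  N9 x:[21,83/3] y:[17,29] z:[43/3,62/3] -> miss, prune

Summary -> nodes [0, 4, 6, 3, 12, 8, 9]; box-tests=7; leaf-entries=2; first=P2

== RESULT ==
7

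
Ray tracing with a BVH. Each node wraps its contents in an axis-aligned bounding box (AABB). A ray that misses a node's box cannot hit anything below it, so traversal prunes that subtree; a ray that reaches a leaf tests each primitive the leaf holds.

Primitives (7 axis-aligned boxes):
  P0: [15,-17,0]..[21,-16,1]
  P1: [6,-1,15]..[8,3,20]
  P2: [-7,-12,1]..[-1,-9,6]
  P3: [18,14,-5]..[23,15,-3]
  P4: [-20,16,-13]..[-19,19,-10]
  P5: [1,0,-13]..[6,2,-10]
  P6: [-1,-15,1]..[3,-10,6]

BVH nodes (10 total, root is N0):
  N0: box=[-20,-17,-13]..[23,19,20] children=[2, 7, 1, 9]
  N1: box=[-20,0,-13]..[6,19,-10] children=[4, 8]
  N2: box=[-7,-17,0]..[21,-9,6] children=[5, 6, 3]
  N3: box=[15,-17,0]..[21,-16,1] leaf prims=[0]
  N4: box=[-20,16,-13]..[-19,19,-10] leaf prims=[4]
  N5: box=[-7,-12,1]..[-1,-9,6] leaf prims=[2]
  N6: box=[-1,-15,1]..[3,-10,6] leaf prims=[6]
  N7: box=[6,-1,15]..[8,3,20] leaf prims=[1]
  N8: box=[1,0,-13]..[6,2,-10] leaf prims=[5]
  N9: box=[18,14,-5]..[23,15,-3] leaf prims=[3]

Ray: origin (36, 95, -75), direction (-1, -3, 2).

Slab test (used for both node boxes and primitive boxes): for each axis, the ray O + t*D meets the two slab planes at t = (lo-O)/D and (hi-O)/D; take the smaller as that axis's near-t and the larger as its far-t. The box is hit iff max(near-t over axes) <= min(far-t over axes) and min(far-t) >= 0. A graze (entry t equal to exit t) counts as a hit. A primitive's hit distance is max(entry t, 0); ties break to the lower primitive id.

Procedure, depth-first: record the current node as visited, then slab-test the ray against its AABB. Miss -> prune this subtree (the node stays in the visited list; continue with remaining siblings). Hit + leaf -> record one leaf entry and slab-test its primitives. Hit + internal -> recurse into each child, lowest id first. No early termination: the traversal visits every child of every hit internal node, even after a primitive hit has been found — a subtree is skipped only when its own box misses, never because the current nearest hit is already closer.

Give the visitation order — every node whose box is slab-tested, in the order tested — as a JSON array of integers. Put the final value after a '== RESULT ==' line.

Walk:
N0 x:[13,56] y:[76/3,112/3] z:[31,95/2] -> hit [31,112/3], descend [1, 2, 7, 9]
  N1 x:[30,56] y:[76/3,95/3] z:[31,65/2] -> hit [31,95/3], descend [4, 8]
    N4 x:[55,56] y:[76/3,79/3] z:[31,65/2] -> miss, prune
    N8 x:[30,35] y:[31,95/3] z:[31,65/2] -> hit [31,95/3] leaf, test {P5@t=31}
  N2 x:[15,43] y:[104/3,112/3] z:[75/2,81/2] -> miss, prune
  N7 x:[28,30] y:[92/3,32] z:[45,95/2] -> miss, prune
  N9 x:[13,18] y:[80/3,27] z:[35,36] -> miss, prune

7 AABB tests over nodes [0, 1, 4, 8, 2, 7, 9]; 1 leaf entered; closest P5.

== RESULT ==
[0, 1, 4, 8, 2, 7, 9]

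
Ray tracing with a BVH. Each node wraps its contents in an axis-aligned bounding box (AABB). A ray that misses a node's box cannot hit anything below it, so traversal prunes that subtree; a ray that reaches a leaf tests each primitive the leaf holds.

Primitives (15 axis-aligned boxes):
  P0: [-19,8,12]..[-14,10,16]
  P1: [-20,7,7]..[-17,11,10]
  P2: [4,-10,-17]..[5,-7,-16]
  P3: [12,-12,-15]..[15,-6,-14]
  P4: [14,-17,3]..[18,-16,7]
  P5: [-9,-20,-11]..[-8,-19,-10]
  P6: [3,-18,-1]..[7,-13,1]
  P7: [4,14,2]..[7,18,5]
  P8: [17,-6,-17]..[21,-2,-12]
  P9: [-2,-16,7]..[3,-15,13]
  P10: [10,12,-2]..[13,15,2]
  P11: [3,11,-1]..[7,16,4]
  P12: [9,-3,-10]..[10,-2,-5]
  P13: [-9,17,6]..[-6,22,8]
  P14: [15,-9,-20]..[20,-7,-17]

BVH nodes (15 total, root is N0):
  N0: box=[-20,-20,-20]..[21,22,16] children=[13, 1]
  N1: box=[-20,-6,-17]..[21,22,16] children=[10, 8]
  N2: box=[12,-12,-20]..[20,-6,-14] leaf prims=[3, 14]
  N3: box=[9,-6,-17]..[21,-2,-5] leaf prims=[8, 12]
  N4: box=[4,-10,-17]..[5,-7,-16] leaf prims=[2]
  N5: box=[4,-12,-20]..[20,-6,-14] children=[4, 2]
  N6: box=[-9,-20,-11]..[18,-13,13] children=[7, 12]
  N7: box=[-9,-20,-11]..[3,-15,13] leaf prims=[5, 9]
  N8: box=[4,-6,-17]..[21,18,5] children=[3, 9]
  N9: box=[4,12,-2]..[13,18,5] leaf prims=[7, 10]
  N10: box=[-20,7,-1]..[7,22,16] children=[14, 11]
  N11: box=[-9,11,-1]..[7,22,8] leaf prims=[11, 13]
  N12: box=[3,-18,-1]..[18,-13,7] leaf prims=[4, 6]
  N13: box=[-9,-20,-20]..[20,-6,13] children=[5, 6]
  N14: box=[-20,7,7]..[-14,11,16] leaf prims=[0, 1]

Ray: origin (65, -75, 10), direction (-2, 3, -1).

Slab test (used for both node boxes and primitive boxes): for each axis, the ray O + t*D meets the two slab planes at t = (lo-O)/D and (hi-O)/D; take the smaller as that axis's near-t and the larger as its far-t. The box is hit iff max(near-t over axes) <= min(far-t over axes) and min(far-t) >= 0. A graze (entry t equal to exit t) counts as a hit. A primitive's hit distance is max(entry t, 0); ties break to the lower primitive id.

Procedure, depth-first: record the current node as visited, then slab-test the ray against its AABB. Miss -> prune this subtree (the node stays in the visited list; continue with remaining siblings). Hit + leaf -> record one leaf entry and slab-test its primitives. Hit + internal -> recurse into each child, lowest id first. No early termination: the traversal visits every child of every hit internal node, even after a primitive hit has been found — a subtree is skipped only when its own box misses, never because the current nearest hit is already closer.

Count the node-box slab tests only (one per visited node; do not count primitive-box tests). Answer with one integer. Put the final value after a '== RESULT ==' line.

Trace the traversal:
N0 x:[22,85/2] y:[55/3,97/3] z:[-6,30] -> hit [22,30], descend [1, 13]
  N1 x:[22,85/2] y:[23,97/3] z:[-6,27] -> hit [23,27], descend [8, 10]
    N8 x:[22,61/2] y:[23,31] z:[5,27] -> hit [23,27], descend [3, 9]
      N3 x:[22,28] y:[23,73/3] z:[15,27] -> hit [23,73/3] leaf, test {P8@t=23, P12(miss)}
      N9 x:[26,61/2] y:[29,31] z:[5,12] -> miss, prune
    N10 x:[29,85/2] y:[82/3,97/3] z:[-6,11] -> miss, prune
  N13 x:[45/2,37] y:[55/3,23] z:[-3,30] -> hit [45/2,23], descend [5, 6]
    N5 x:[45/2,61/2] y:[21,23] z:[24,30] -> miss, prune
    N6 x:[47/2,37] y:[55/3,62/3] z:[-3,21] -> miss, prune

order=[0, 1, 8, 3, 9, 10, 13, 5, 6]  |boxes|=9  |leaves|=1  hit=P8

== RESULT ==
9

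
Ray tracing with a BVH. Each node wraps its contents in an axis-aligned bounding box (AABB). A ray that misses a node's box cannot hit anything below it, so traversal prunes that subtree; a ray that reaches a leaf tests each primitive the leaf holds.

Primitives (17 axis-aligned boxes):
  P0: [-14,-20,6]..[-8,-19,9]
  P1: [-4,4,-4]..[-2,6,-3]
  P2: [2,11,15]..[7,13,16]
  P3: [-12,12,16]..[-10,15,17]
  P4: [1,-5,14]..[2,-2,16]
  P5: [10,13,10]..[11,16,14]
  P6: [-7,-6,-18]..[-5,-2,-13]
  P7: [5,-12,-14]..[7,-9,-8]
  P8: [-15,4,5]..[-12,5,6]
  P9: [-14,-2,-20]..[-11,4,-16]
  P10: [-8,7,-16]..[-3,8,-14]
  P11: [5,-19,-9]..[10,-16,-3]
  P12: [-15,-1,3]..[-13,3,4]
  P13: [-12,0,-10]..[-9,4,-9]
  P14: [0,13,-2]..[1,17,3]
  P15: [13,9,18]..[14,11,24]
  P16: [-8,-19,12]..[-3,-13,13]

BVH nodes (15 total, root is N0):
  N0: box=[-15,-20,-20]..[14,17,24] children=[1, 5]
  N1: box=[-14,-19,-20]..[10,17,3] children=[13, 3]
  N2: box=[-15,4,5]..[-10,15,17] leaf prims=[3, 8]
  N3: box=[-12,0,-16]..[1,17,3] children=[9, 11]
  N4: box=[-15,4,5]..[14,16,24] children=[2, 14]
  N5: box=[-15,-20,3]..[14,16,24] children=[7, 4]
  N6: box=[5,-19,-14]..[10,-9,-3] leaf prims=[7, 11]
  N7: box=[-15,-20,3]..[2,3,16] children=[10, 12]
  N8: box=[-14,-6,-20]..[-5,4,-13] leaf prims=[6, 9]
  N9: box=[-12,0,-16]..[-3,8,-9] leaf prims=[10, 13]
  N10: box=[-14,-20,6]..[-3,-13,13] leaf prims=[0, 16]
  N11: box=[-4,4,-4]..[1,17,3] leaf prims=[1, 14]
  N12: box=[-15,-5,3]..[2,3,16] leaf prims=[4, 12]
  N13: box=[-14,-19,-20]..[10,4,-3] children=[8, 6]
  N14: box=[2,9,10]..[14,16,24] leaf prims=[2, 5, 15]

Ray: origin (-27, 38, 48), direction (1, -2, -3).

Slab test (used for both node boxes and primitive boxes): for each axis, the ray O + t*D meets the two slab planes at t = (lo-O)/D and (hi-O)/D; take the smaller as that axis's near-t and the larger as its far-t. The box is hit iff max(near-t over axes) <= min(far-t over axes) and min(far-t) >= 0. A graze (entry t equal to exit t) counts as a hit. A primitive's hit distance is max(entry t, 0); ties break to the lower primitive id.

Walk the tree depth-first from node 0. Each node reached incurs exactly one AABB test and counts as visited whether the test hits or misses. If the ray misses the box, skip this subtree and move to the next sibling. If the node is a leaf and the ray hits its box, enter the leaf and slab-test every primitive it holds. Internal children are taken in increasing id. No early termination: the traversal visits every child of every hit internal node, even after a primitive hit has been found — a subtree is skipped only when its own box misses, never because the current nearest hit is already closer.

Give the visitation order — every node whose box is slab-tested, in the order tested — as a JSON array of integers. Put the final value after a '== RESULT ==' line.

Traverse from the root:
N0 x:[12,41] y:[21/2,29] z:[8,68/3] -> hit [12,68/3], descend [1, 5]
  N1 x:[13,37] y:[21/2,57/2] z:[15,68/3] -> hit [15,68/3], descend [3, 13]
    N3 x:[15,28] y:[21/2,19] z:[15,64/3] -> hit [15,19], descend [9, 11]
      N9 x:[15,24] y:[15,19] z:[19,64/3] -> hit [19,19] leaf, test {P10(miss), P13(miss)}
      N11 x:[23,28] y:[21/2,17] z:[15,52/3] -> miss, prune
    N13 x:[13,37] y:[17,57/2] z:[17,68/3] -> hit [17,68/3], descend [6, 8]
      N6 x:[32,37] y:[47/2,57/2] z:[17,62/3] -> miss, prune
      N8 x:[13,22] y:[17,22] z:[61/3,68/3] -> hit [61/3,22] leaf, test {P6@t=61/3, P9(miss)}
  N5 x:[12,41] y:[11,29] z:[8,15] -> hit [12,15], descend [4, 7]
    N4 x:[12,41] y:[11,17] z:[8,43/3] -> hit [12,43/3], descend [2, 14]
      N2 x:[12,17] y:[23/2,17] z:[31/3,43/3] -> hit [12,43/3] leaf, test {P3(miss), P8(miss)}
      N14 x:[29,41] y:[11,29/2] z:[8,38/3] -> miss, prune
    N7 x:[12,29] y:[35/2,29] z:[32/3,15] -> miss, prune

order=[0, 1, 3, 9, 11, 13, 6, 8, 5, 4, 2, 14, 7]  |boxes|=13  |leaves|=3  hit=P6

== RESULT ==
[0, 1, 3, 9, 11, 13, 6, 8, 5, 4, 2, 14, 7]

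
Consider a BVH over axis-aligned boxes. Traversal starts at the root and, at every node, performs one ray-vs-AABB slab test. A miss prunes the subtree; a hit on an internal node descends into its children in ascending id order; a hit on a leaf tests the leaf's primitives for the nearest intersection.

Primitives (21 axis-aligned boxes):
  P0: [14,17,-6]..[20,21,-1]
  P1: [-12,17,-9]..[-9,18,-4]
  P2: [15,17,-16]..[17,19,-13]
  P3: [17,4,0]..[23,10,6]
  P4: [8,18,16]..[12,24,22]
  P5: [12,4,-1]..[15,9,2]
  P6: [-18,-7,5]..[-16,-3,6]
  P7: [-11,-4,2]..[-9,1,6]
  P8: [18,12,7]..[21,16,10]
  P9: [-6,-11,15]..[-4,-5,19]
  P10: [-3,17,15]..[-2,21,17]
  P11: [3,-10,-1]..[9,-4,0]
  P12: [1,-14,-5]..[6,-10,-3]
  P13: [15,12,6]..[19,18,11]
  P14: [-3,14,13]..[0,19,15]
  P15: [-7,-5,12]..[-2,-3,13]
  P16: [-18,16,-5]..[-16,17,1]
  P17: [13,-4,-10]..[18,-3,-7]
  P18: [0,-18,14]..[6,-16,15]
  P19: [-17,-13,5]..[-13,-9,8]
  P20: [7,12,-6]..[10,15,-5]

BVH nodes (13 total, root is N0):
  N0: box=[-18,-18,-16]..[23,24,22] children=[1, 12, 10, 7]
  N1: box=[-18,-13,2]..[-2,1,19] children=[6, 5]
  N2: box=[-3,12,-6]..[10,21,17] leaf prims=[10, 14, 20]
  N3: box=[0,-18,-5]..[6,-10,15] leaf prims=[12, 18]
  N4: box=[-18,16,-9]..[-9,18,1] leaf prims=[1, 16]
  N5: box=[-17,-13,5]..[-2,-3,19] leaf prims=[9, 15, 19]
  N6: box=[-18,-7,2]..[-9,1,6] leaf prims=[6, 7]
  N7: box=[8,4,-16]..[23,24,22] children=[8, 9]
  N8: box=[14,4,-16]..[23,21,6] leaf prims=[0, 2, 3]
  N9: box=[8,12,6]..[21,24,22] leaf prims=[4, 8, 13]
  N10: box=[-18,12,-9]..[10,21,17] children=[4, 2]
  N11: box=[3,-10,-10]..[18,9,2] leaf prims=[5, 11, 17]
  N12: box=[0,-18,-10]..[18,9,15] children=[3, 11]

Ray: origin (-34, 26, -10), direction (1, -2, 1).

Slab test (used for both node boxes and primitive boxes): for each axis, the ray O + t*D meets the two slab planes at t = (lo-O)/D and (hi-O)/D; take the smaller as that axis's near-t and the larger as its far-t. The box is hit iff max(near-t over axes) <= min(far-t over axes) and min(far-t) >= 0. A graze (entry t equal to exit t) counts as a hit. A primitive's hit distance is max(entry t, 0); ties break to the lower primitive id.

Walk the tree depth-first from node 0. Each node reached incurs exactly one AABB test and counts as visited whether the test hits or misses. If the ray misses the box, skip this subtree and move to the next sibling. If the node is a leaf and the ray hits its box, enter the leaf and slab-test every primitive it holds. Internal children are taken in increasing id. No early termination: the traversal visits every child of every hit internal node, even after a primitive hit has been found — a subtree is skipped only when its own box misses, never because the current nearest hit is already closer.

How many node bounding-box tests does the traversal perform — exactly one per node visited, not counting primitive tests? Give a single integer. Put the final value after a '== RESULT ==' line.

Walk:
N0 x:[16,57] y:[1,22] z:[-6,32] -> hit [16,22], descend [1, 7, 10, 12]
  N1 x:[16,32] y:[25/2,39/2] z:[12,29] -> hit [16,39/2], descend [5, 6]
    N5 x:[17,32] y:[29/2,39/2] z:[15,29] -> hit [17,39/2] leaf, test {P9(miss), P15(miss), P19@t=35/2}
    N6 x:[16,25] y:[25/2,33/2] z:[12,16] -> hit [16,16] leaf, test {P6@t=16, P7(miss)}
  N7 x:[42,57] y:[1,11] z:[-6,32] -> miss, prune
  N10 x:[16,44] y:[5/2,7] z:[1,27] -> miss, prune
  N12 x:[34,52] y:[17/2,22] z:[0,25] -> miss, prune

Visited [0, 1, 5, 6, 7, 10, 12]. Tests: 7 box, 2 leaf. Nearest: P6.

== RESULT ==
7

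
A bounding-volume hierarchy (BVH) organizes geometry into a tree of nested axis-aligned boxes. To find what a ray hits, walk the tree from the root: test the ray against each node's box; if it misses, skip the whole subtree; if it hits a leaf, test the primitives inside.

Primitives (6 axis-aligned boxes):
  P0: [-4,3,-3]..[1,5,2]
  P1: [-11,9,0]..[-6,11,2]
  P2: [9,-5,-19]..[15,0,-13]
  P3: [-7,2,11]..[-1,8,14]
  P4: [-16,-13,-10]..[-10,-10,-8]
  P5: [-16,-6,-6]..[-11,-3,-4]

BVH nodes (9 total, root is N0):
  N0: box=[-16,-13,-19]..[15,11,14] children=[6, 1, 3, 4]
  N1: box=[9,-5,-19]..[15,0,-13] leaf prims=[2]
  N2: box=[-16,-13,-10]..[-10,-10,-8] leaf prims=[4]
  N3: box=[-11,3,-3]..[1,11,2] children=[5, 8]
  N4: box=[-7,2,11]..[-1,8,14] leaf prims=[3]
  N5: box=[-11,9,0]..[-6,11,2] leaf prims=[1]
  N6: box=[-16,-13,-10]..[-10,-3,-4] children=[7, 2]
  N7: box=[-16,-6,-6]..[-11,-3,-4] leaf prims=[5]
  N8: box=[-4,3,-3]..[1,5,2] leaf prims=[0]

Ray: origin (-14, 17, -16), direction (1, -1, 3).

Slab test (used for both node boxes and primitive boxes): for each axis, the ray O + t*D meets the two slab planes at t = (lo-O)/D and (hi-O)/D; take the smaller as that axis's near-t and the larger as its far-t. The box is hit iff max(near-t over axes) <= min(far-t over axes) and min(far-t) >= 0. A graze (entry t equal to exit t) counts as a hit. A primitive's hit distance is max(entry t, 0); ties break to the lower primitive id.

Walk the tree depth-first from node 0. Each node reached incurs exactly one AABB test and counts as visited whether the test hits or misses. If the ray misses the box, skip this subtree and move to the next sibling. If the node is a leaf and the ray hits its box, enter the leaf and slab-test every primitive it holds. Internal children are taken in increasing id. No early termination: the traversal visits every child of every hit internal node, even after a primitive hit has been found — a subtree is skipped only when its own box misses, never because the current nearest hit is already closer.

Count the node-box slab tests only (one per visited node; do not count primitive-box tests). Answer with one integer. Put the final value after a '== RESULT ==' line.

Traverse from the root:
N0 x:[-2,29] y:[6,30] z:[-1,10] -> hit [6,10], descend [1, 3, 4, 6]
  N1 x:[23,29] y:[17,22] z:[-1,1] -> miss, prune
  N3 x:[3,15] y:[6,14] z:[13/3,6] -> hit [6,6], descend [5, 8]
    N5 x:[3,8] y:[6,8] z:[16/3,6] -> hit [6,6] leaf, test {P1@t=6}
    N8 x:[10,15] y:[12,14] z:[13/3,6] -> miss, prune
  N4 x:[7,13] y:[9,15] z:[9,10] -> hit [9,10] leaf, test {P3@t=9}
  N6 x:[-2,4] y:[20,30] z:[2,4] -> miss, prune

order=[0, 1, 3, 5, 8, 4, 6]  |boxes|=7  |leaves|=2  hit=P1

== RESULT ==
7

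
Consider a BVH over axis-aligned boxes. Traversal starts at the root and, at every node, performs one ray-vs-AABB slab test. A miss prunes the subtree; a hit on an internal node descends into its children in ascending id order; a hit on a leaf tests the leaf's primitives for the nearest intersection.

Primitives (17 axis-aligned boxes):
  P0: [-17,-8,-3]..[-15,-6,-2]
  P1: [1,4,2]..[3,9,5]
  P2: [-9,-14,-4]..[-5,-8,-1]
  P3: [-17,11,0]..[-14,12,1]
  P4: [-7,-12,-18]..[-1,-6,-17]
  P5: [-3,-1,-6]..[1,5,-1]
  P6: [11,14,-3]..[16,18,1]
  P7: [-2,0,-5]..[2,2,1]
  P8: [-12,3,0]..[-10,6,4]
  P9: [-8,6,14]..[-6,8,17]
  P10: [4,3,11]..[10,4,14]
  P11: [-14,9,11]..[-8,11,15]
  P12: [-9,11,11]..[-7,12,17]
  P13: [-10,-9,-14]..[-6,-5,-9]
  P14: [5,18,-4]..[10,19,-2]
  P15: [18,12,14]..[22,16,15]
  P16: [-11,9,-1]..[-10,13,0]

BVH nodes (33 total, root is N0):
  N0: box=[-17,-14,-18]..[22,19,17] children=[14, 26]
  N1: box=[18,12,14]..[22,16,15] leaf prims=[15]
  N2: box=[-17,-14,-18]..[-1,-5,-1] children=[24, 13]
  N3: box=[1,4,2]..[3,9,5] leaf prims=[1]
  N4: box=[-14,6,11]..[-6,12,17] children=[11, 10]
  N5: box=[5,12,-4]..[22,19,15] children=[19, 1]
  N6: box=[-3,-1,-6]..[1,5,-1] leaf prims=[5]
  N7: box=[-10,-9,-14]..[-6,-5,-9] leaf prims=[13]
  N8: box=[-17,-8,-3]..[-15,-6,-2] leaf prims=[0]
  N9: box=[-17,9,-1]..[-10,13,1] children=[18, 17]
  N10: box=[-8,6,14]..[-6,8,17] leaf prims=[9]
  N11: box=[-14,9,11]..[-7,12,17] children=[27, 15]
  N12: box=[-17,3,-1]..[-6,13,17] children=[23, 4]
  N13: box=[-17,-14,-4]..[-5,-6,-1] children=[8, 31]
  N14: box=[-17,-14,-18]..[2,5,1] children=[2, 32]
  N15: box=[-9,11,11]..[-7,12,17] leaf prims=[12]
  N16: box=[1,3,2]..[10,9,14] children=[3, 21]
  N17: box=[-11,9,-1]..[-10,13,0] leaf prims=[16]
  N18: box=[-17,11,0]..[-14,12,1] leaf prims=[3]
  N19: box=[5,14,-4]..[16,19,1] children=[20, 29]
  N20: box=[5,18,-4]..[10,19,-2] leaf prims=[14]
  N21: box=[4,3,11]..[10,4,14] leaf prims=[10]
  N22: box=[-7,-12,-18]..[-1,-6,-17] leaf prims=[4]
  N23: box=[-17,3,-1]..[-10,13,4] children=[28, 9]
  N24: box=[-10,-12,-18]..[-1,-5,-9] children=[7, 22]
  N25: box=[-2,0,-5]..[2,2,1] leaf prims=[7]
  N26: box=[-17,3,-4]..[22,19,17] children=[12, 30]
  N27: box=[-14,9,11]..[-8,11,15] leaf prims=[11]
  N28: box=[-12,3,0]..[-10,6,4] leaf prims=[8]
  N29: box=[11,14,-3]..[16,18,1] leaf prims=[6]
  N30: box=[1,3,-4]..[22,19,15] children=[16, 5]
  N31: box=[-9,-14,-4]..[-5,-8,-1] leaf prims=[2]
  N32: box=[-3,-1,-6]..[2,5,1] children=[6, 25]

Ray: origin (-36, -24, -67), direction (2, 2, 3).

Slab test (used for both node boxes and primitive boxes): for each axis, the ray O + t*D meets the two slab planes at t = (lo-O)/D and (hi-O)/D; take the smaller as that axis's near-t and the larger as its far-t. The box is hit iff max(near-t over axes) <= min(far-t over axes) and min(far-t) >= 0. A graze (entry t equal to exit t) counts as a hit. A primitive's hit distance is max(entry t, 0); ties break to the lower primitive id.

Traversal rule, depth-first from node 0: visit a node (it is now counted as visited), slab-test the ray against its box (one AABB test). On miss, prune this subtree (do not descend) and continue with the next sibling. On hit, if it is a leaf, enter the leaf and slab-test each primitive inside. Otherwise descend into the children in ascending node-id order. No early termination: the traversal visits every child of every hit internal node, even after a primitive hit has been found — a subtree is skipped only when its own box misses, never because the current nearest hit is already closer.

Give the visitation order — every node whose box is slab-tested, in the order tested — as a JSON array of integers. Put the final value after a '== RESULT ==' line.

Trace the traversal:
N0 x:[19/2,29] y:[5,43/2] z:[49/3,28] -> hit [49/3,43/2], descend [14, 26]
  N14 x:[19/2,19] y:[5,29/2] z:[49/3,68/3] -> miss, prune
  N26 x:[19/2,29] y:[27/2,43/2] z:[21,28] -> hit [21,43/2], descend [12, 30]
    N12 x:[19/2,15] y:[27/2,37/2] z:[22,28] -> miss, prune
    N30 x:[37/2,29] y:[27/2,43/2] z:[21,82/3] -> hit [21,43/2], descend [5, 16]
      N5 x:[41/2,29] y:[18,43/2] z:[21,82/3] -> hit [21,43/2], descend [1, 19]
        N1 x:[27,29] y:[18,20] z:[27,82/3] -> miss, prune
        N19 x:[41/2,26] y:[19,43/2] z:[21,68/3] -> hit [21,43/2], descend [20, 29]
          N20 x:[41/2,23] y:[21,43/2] z:[21,65/3] -> hit [21,43/2] leaf, test {P14@t=21}
          N29 x:[47/2,26] y:[19,21] z:[64/3,68/3] -> miss, prune
      N16 x:[37/2,23] y:[27/2,33/2] z:[23,27] -> miss, prune

11 AABB tests over nodes [0, 14, 26, 12, 30, 5, 1, 19, 20, 29, 16]; 1 leaf entered; closest P14.

== RESULT ==
[0, 14, 26, 12, 30, 5, 1, 19, 20, 29, 16]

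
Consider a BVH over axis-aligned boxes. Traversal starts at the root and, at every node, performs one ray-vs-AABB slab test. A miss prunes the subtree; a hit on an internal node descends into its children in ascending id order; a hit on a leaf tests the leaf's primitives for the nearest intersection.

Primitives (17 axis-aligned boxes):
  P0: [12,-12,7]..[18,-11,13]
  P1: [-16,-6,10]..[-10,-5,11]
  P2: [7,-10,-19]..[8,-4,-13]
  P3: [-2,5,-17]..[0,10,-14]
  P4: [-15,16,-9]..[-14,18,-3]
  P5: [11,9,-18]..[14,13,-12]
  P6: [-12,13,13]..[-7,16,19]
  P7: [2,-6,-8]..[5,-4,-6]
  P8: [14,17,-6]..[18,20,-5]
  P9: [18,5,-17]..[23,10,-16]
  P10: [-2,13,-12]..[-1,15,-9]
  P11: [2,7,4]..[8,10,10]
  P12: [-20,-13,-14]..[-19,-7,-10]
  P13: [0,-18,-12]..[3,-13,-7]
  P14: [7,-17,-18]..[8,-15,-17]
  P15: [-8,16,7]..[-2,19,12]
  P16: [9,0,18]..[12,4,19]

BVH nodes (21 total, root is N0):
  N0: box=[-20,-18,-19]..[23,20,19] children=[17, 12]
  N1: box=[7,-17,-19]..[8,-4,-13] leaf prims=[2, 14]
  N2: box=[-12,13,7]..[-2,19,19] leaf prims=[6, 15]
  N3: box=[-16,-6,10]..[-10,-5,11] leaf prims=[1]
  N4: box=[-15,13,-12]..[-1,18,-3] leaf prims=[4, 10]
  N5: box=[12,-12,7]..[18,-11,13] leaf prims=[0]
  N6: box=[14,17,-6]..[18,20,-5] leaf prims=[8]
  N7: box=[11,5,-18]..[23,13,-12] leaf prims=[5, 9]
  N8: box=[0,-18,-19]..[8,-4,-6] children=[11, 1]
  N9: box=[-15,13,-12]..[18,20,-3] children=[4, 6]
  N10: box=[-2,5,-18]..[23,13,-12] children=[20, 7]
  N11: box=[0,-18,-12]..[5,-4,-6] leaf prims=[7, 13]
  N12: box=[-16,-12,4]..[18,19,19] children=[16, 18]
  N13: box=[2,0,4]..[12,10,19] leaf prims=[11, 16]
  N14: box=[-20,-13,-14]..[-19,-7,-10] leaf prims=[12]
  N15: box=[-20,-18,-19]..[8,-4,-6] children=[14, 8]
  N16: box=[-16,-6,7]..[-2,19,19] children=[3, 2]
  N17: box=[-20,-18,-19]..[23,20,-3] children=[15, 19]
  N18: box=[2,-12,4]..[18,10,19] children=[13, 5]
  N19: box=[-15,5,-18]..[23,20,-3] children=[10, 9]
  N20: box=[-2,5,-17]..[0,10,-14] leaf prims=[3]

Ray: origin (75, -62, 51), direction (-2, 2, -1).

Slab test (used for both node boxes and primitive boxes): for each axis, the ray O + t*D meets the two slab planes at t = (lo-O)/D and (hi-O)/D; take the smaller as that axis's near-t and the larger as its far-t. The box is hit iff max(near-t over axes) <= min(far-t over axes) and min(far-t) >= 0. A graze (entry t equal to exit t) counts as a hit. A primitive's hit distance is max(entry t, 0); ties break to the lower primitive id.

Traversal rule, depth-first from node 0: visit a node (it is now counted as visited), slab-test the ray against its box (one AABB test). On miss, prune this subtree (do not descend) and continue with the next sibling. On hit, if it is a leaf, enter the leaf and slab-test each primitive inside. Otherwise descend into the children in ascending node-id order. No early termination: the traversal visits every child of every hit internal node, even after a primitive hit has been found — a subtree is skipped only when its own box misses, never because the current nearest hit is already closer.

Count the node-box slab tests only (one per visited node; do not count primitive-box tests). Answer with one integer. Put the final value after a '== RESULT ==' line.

Walk:
N0 x:[26,95/2] y:[22,41] z:[32,70] -> hit [32,41], descend [12, 17]
  N12 x:[57/2,91/2] y:[25,81/2] z:[32,47] -> hit [32,81/2], descend [16, 18]
    N16 x:[77/2,91/2] y:[28,81/2] z:[32,44] -> hit [77/2,81/2], descend [2, 3]
      N2 x:[77/2,87/2] y:[75/2,81/2] z:[32,44] -> hit [77/2,81/2] leaf, test {P6(miss), P15@t=39}
      N3 x:[85/2,91/2] y:[28,57/2] z:[40,41] -> miss, prune
    N18 x:[57/2,73/2] y:[25,36] z:[32,47] -> hit [32,36], descend [5, 13]
      N5 x:[57/2,63/2] y:[25,51/2] z:[38,44] -> miss, prune
      N13 x:[63/2,73/2] y:[31,36] z:[32,47] -> hit [32,36] leaf, test {P11(miss), P16@t=32}
  N17 x:[26,95/2] y:[22,41] z:[54,70] -> miss, prune

Summary -> nodes [0, 12, 16, 2, 3, 18, 5, 13, 17]; box-tests=9; leaf-entries=2; first=P16

== RESULT ==
9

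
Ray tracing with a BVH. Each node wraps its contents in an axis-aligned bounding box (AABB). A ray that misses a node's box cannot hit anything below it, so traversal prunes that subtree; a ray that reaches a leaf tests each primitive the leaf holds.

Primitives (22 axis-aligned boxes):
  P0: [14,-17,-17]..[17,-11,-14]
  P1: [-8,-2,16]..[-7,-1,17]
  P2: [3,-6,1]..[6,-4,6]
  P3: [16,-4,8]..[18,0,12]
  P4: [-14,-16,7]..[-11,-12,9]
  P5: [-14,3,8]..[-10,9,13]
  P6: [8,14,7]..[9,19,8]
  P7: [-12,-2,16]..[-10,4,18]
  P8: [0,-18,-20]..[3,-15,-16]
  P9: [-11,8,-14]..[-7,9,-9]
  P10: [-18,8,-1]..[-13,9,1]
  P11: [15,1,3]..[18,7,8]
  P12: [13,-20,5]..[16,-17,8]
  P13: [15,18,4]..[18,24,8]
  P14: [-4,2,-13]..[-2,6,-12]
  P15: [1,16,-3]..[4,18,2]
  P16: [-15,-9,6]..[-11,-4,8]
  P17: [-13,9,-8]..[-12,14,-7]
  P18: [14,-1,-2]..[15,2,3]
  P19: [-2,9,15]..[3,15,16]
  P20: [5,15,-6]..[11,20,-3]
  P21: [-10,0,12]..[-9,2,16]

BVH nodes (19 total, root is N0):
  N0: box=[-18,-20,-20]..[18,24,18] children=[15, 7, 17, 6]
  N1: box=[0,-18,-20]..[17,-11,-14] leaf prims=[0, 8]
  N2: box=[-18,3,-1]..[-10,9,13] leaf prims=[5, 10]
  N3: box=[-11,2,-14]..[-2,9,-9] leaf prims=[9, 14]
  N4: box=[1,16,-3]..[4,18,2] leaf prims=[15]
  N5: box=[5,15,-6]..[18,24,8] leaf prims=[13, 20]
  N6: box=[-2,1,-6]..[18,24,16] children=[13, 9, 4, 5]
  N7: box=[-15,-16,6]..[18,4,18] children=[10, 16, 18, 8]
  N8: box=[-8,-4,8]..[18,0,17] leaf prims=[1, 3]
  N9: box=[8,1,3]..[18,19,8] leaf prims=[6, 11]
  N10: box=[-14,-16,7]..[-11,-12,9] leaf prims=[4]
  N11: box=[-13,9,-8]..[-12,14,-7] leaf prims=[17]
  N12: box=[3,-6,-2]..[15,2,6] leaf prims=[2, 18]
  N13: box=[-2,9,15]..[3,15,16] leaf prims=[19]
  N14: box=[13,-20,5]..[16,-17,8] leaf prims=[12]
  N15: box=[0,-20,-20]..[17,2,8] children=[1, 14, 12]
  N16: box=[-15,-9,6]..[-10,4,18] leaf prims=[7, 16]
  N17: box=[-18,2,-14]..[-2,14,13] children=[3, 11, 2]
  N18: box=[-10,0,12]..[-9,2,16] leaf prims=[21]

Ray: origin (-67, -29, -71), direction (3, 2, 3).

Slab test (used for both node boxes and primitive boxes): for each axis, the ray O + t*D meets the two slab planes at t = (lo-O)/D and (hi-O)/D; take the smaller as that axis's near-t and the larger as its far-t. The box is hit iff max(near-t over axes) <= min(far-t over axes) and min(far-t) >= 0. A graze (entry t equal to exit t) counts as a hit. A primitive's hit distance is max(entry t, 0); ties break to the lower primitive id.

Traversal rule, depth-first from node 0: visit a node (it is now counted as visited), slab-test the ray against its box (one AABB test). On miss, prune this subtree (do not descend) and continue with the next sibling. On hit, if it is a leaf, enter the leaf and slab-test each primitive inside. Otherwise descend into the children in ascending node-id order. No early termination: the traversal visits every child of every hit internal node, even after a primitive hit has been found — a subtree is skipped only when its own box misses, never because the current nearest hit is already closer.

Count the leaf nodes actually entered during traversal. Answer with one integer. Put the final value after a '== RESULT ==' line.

Walk:
N0 x:[49/3,85/3] y:[9/2,53/2] z:[17,89/3] -> hit [17,53/2], descend [6, 7, 15, 17]
  N6 x:[65/3,85/3] y:[15,53/2] z:[65/3,29] -> hit [65/3,53/2], descend [4, 5, 9, 13]
    N4 x:[68/3,71/3] y:[45/2,47/2] z:[68/3,73/3] -> hit [68/3,47/2] leaf, test {P15@t=68/3}
    N5 x:[24,85/3] y:[22,53/2] z:[65/3,79/3] -> hit [24,79/3] leaf, test {P13(miss), P20(miss)}
    N9 x:[25,85/3] y:[15,24] z:[74/3,79/3] -> miss, prune
    N13 x:[65/3,70/3] y:[19,22] z:[86/3,29] -> miss, prune
  N7 x:[52/3,85/3] y:[13/2,33/2] z:[77/3,89/3] -> miss, prune
  N15 x:[67/3,28] y:[9/2,31/2] z:[17,79/3] -> miss, prune
  N17 x:[49/3,65/3] y:[31/2,43/2] z:[19,28] -> hit [19,43/2], descend [2, 3, 11]
    N2 x:[49/3,19] y:[16,19] z:[70/3,28] -> miss, prune
    N3 x:[56/3,65/3] y:[31/2,19] z:[19,62/3] -> hit [19,19] leaf, test {P9@t=19, P14(miss)}
    N11 x:[18,55/3] y:[19,43/2] z:[21,64/3] -> miss, prune

Summary -> nodes [0, 6, 4, 5, 9, 13, 7, 15, 17, 2, 3, 11]; box-tests=12; leaf-entries=3; first=P9

== RESULT ==
3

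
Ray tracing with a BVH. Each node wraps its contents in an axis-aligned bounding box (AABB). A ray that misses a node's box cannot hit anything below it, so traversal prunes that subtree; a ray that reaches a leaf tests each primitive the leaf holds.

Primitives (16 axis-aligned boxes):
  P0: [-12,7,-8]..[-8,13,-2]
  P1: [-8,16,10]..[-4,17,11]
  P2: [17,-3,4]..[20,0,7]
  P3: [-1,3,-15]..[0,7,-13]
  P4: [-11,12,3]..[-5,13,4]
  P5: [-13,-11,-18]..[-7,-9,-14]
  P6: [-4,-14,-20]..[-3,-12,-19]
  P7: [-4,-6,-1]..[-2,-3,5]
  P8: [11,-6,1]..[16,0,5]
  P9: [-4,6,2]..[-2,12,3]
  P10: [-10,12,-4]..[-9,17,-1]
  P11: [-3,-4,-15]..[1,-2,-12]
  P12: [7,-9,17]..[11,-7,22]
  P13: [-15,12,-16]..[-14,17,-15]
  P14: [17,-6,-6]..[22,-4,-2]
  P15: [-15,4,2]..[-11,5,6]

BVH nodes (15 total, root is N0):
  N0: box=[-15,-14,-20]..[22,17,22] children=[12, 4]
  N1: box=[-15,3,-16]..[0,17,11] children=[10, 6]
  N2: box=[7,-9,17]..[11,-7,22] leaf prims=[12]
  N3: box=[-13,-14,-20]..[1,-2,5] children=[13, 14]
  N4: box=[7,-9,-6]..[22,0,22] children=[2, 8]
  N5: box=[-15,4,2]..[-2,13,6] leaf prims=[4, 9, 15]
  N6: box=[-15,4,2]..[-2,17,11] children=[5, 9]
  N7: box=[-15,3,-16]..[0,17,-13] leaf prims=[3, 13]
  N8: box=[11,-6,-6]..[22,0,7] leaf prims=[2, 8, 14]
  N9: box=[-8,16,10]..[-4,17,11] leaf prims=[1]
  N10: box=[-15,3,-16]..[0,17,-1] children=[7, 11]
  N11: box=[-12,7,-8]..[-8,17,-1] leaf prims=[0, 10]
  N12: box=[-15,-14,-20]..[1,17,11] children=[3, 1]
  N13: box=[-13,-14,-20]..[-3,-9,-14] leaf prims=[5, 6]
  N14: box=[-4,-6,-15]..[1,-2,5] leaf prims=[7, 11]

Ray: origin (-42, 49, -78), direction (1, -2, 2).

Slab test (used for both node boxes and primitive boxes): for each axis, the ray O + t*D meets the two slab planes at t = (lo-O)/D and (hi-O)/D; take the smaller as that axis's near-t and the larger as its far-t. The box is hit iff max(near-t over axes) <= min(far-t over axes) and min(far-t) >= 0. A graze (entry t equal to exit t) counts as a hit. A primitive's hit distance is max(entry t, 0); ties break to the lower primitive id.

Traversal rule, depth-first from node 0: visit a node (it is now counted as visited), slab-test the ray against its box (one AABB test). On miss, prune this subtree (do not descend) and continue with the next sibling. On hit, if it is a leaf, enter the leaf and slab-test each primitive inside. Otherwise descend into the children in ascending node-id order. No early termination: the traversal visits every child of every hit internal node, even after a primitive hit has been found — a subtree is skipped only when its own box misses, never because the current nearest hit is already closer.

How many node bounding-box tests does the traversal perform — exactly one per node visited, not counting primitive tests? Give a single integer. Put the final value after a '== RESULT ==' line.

Trace the traversal:
N0 x:[27,64] y:[16,63/2] z:[29,50] -> hit [29,63/2], descend [4, 12]
  N4 x:[49,64] y:[49/2,29] z:[36,50] -> miss, prune
  N12 x:[27,43] y:[16,63/2] z:[29,89/2] -> hit [29,63/2], descend [1, 3]
    N1 x:[27,42] y:[16,23] z:[31,89/2] -> miss, prune
    N3 x:[29,43] y:[51/2,63/2] z:[29,83/2] -> hit [29,63/2], descend [13, 14]
      N13 x:[29,39] y:[29,63/2] z:[29,32] -> hit [29,63/2] leaf, test {P5@t=30, P6(miss)}
      N14 x:[38,43] y:[51/2,55/2] z:[63/2,83/2] -> miss, prune

Visited [0, 4, 12, 1, 3, 13, 14]. Tests: 7 box, 1 leaf. Nearest: P5.

== RESULT ==
7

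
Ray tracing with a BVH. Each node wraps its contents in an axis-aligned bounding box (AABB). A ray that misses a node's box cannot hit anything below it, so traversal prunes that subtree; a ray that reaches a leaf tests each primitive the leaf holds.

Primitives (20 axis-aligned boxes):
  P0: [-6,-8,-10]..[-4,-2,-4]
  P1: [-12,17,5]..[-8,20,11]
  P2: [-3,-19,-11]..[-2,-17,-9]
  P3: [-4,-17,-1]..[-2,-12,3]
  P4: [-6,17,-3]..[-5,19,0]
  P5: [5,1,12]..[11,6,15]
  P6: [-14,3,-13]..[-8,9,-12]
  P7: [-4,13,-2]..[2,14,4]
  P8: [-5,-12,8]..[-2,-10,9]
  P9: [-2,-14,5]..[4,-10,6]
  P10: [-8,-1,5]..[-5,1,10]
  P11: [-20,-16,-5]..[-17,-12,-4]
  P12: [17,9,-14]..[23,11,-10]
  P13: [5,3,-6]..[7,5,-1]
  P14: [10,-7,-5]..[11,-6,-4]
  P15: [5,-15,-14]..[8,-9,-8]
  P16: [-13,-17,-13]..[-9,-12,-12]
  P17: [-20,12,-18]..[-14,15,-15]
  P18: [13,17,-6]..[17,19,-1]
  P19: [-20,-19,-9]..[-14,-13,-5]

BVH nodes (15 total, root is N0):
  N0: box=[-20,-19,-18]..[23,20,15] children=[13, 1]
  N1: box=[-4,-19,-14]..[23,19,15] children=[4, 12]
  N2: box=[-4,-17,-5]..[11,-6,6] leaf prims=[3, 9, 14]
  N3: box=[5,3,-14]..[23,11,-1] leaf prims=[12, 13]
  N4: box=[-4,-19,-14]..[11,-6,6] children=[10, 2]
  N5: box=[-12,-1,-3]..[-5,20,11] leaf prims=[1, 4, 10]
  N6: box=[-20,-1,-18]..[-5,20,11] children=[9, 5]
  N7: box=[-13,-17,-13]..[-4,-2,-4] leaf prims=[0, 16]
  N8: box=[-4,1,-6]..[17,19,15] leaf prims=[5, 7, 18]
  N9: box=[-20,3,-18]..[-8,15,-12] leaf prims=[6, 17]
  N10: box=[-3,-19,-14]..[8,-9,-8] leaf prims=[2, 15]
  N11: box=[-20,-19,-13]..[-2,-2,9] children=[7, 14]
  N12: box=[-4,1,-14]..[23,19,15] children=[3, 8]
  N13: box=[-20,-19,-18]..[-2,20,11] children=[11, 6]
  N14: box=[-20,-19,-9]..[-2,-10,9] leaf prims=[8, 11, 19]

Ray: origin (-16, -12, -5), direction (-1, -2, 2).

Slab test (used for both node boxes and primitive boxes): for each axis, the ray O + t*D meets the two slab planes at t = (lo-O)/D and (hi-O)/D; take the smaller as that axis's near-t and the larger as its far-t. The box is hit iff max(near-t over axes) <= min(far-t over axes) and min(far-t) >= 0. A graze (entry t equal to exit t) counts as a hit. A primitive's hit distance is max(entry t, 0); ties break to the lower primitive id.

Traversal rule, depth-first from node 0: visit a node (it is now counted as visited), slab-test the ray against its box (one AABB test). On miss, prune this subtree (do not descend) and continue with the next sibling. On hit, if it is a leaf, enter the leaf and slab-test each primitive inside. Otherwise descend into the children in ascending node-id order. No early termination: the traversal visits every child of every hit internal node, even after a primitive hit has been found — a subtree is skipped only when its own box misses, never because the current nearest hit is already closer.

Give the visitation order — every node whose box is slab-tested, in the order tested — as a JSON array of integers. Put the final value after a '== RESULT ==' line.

Traverse from the root:
N0 x:[-39,4] y:[-16,7/2] z:[-13/2,10] -> hit [-13/2,7/2], descend [1, 13]
  N1 x:[-39,-12] y:[-31/2,7/2] z:[-9/2,10] -> miss, prune
  N13 x:[-14,4] y:[-16,7/2] z:[-13/2,8] -> hit [-13/2,7/2], descend [6, 11]
    N6 x:[-11,4] y:[-16,-11/2] z:[-13/2,8] -> miss, prune
    N11 x:[-14,4] y:[-5,7/2] z:[-4,7] -> hit [-4,7/2], descend [7, 14]
      N7 x:[-12,-3] y:[-5,5/2] z:[-4,1/2] -> miss, prune
      N14 x:[-14,4] y:[-1,7/2] z:[-2,7] -> hit [-1,7/2] leaf, test {P8(miss), P11(miss), P19(miss)}

7 AABB tests over nodes [0, 1, 13, 6, 11, 7, 14]; 1 leaf entered; closest miss.

== RESULT ==
[0, 1, 13, 6, 11, 7, 14]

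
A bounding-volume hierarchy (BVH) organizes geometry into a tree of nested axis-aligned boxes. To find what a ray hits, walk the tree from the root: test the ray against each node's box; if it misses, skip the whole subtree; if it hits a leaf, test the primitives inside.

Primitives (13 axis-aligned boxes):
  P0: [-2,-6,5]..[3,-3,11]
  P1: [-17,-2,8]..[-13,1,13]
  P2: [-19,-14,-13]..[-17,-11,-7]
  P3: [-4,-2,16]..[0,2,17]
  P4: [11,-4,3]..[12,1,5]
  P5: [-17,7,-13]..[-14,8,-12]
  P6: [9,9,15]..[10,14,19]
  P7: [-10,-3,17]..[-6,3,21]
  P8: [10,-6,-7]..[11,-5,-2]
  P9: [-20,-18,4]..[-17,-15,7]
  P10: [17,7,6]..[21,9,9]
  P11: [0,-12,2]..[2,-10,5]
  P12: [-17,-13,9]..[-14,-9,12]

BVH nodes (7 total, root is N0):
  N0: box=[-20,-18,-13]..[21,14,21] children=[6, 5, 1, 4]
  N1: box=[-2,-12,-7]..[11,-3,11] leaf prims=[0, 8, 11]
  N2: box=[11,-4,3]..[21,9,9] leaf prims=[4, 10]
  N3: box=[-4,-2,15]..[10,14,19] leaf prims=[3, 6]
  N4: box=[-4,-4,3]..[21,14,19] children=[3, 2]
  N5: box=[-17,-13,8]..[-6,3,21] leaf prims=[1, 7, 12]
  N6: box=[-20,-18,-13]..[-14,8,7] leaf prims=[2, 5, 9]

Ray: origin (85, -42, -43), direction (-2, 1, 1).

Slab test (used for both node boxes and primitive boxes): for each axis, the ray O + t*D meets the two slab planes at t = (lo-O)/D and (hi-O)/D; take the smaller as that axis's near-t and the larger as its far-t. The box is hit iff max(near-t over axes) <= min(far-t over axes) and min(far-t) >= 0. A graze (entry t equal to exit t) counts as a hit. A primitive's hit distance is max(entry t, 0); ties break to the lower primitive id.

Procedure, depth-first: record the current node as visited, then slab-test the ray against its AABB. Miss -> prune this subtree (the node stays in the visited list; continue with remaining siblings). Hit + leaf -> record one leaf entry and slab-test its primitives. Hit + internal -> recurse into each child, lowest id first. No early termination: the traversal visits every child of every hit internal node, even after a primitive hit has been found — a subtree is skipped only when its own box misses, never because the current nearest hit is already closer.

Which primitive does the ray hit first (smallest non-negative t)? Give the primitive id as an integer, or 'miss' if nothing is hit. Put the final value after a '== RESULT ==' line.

Traverse from the root:
N0 x:[32,105/2] y:[24,56] z:[30,64] -> hit [32,105/2], descend [1, 4, 5, 6]
  N1 x:[37,87/2] y:[30,39] z:[36,54] -> hit [37,39] leaf, test {P0(miss), P8@t=37, P11(miss)}
  N4 x:[32,89/2] y:[38,56] z:[46,62] -> miss, prune
  N5 x:[91/2,51] y:[29,45] z:[51,64] -> miss, prune
  N6 x:[99/2,105/2] y:[24,50] z:[30,50] -> hit [99/2,50] leaf, test {P2(miss), P5(miss), P9(miss)}

5 AABB tests over nodes [0, 1, 4, 5, 6]; 2 leaves entered; closest P8.

== RESULT ==
8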